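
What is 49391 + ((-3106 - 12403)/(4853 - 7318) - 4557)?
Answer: 110531319/2465 ≈ 44840.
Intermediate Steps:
49391 + ((-3106 - 12403)/(4853 - 7318) - 4557) = 49391 + (-15509/(-2465) - 4557) = 49391 + (-15509*(-1/2465) - 4557) = 49391 + (15509/2465 - 4557) = 49391 - 11217496/2465 = 110531319/2465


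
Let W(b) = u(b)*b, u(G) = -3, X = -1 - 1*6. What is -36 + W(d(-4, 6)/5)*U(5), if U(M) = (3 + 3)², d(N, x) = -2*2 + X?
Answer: 1008/5 ≈ 201.60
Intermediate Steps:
X = -7 (X = -1 - 6 = -7)
d(N, x) = -11 (d(N, x) = -2*2 - 7 = -4 - 7 = -11)
W(b) = -3*b
U(M) = 36 (U(M) = 6² = 36)
-36 + W(d(-4, 6)/5)*U(5) = -36 - (-33)/5*36 = -36 - 3*(-11/5)*36 = -36 + (33/5)*36 = -36 + 1188/5 = 1008/5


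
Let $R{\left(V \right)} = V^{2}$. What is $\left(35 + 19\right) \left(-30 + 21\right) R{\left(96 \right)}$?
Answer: $-4478976$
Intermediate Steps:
$\left(35 + 19\right) \left(-30 + 21\right) R{\left(96 \right)} = \left(35 + 19\right) \left(-30 + 21\right) 96^{2} = 54 \left(-9\right) 9216 = \left(-486\right) 9216 = -4478976$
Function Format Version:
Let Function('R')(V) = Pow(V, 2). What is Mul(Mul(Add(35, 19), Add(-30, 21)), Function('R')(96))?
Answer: -4478976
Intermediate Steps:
Mul(Mul(Add(35, 19), Add(-30, 21)), Function('R')(96)) = Mul(Mul(Add(35, 19), Add(-30, 21)), Pow(96, 2)) = Mul(Mul(54, -9), 9216) = Mul(-486, 9216) = -4478976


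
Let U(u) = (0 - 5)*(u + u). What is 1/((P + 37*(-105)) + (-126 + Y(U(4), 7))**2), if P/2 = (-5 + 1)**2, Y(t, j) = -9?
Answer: 1/14372 ≈ 6.9580e-5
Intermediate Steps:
U(u) = -10*u
P = 32 (P = 2*(-5 + 1)**2 = 2*(-4)**2 = 2*16 = 32)
1/((P + 37*(-105)) + (-126 + Y(U(4), 7))**2) = 1/((32 + 37*(-105)) + (-126 - 9)**2) = 1/((32 - 3885) + (-135)**2) = 1/(-3853 + 18225) = 1/14372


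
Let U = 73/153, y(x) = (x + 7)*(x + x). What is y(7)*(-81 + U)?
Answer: -2414720/153 ≈ -15782.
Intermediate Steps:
y(x) = 2*x*(7 + x) (y(x) = (7 + x)*(2*x) = 2*x*(7 + x))
U = 73/153 (U = 73*(1/153) = 73/153 ≈ 0.47712)
y(7)*(-81 + U) = (2*7*(7 + 7))*(-81 + 73/153) = (2*7*14)*(-12320/153) = 196*(-12320/153) = -2414720/153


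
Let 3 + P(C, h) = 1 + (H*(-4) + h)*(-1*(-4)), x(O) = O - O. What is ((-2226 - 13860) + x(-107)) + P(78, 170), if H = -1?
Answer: -15392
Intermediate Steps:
x(O) = 0
P(C, h) = 14 + 4*h (P(C, h) = -3 + (1 + (-1*(-4) + h)*(-1*(-4))) = -3 + (1 + (4 + h)*4) = -3 + (1 + (16 + 4*h)) = -3 + (17 + 4*h) = 14 + 4*h)
((-2226 - 13860) + x(-107)) + P(78, 170) = ((-2226 - 13860) + 0) + (14 + 4*170) = (-16086 + 0) + (14 + 680) = -16086 + 694 = -15392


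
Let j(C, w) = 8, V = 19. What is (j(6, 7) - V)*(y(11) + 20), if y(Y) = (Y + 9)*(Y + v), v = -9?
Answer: -660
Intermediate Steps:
y(Y) = (-9 + Y)*(9 + Y) (y(Y) = (Y + 9)*(Y - 9) = (9 + Y)*(-9 + Y) = (-9 + Y)*(9 + Y))
(j(6, 7) - V)*(y(11) + 20) = (8 - 1*19)*((-81 + 11²) + 20) = (8 - 19)*((-81 + 121) + 20) = -11*(40 + 20) = -11*60 = -660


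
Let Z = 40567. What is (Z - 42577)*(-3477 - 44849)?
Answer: 97135260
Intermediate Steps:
(Z - 42577)*(-3477 - 44849) = (40567 - 42577)*(-3477 - 44849) = -2010*(-48326) = 97135260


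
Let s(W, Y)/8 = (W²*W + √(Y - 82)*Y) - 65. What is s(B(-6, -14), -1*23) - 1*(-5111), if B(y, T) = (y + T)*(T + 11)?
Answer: 1732591 - 184*I*√105 ≈ 1.7326e+6 - 1885.4*I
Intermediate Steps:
B(y, T) = (11 + T)*(T + y) (B(y, T) = (T + y)*(11 + T) = (11 + T)*(T + y))
s(W, Y) = -520 + 8*W³ + 8*Y*√(-82 + Y) (s(W, Y) = 8*((W²*W + √(Y - 82)*Y) - 65) = 8*((W³ + √(-82 + Y)*Y) - 65) = 8*((W³ + Y*√(-82 + Y)) - 65) = 8*(-65 + W³ + Y*√(-82 + Y)) = -520 + 8*W³ + 8*Y*√(-82 + Y))
s(B(-6, -14), -1*23) - 1*(-5111) = (-520 + 8*((-14)² + 11*(-14) + 11*(-6) - 14*(-6))³ + 8*(-1*23)*√(-82 - 1*23)) - 1*(-5111) = (-520 + 8*(196 - 154 - 66 + 84)³ + 8*(-23)*√(-82 - 23)) + 5111 = (-520 + 8*60³ + 8*(-23)*√(-105)) + 5111 = (-520 + 8*216000 + 8*(-23)*(I*√105)) + 5111 = (-520 + 1728000 - 184*I*√105) + 5111 = (1727480 - 184*I*√105) + 5111 = 1732591 - 184*I*√105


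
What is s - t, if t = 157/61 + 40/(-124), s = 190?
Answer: 355033/1891 ≈ 187.75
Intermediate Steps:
t = 4257/1891 (t = 157*(1/61) + 40*(-1/124) = 157/61 - 10/31 = 4257/1891 ≈ 2.2512)
s - t = 190 - 1*4257/1891 = 190 - 4257/1891 = 355033/1891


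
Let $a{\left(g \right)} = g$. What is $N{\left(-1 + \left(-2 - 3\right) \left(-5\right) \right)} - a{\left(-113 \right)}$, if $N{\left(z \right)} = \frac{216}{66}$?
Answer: $\frac{1279}{11} \approx 116.27$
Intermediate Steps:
$N{\left(z \right)} = \frac{36}{11}$ ($N{\left(z \right)} = 216 \cdot \frac{1}{66} = \frac{36}{11}$)
$N{\left(-1 + \left(-2 - 3\right) \left(-5\right) \right)} - a{\left(-113 \right)} = \frac{36}{11} - -113 = \frac{36}{11} + 113 = \frac{1279}{11}$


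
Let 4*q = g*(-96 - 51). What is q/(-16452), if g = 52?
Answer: 637/5484 ≈ 0.11616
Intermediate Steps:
q = -1911 (q = (52*(-96 - 51))/4 = (52*(-147))/4 = (¼)*(-7644) = -1911)
q/(-16452) = -1911/(-16452) = -1911*(-1/16452) = 637/5484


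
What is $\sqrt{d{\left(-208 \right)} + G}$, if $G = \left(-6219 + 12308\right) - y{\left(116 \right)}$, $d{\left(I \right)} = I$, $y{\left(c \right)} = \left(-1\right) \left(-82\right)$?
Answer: $\sqrt{5799} \approx 76.151$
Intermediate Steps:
$y{\left(c \right)} = 82$
$G = 6007$ ($G = \left(-6219 + 12308\right) - 82 = 6089 - 82 = 6007$)
$\sqrt{d{\left(-208 \right)} + G} = \sqrt{-208 + 6007} = \sqrt{5799}$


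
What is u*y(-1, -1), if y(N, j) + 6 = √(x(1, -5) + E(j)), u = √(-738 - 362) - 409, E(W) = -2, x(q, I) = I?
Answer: (6 - I*√7)*(409 - 10*I*√11) ≈ 2366.3 - 1281.1*I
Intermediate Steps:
u = -409 + 10*I*√11 (u = √(-1100) - 409 = 10*I*√11 - 409 = -409 + 10*I*√11 ≈ -409.0 + 33.166*I)
y(N, j) = -6 + I*√7 (y(N, j) = -6 + √(-5 - 2) = -6 + √(-7) = -6 + I*√7)
u*y(-1, -1) = (-409 + 10*I*√11)*(-6 + I*√7)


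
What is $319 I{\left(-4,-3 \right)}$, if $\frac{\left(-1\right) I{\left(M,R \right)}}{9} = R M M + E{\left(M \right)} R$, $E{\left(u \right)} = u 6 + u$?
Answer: $-103356$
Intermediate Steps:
$E{\left(u \right)} = 7 u$ ($E{\left(u \right)} = 6 u + u = 7 u$)
$I{\left(M,R \right)} = - 63 M R - 9 R M^{2}$ ($I{\left(M,R \right)} = - 9 \left(R M M + 7 M R\right) = - 9 \left(M R M + 7 M R\right) = - 9 \left(R M^{2} + 7 M R\right) = - 63 M R - 9 R M^{2}$)
$319 I{\left(-4,-3 \right)} = 319 \left(\left(-9\right) \left(-4\right) \left(-3\right) \left(7 - 4\right)\right) = 319 \left(\left(-9\right) \left(-4\right) \left(-3\right) 3\right) = 319 \left(-324\right) = -103356$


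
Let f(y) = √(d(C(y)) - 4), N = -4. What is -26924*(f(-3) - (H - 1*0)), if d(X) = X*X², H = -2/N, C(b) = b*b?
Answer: 13462 - 134620*√29 ≈ -7.1149e+5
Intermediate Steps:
C(b) = b²
H = ½ (H = -2/(-4) = -2*(-¼) = ½ ≈ 0.50000)
d(X) = X³
f(y) = √(-4 + y⁶) (f(y) = √((y²)³ - 4) = √(y⁶ - 4) = √(-4 + y⁶))
-26924*(f(-3) - (H - 1*0)) = -26924*(√(-4 + (-3)⁶) - (½ - 1*0)) = -26924*(√(-4 + 729) - (½ + 0)) = -26924*(√725 - 1*½) = -26924*(5*√29 - ½) = -26924*(-½ + 5*√29) = 13462 - 134620*√29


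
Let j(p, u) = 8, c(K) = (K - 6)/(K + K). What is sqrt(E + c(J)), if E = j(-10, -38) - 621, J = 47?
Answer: I*sqrt(5412614)/94 ≈ 24.75*I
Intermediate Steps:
c(K) = (-6 + K)/(2*K) (c(K) = (-6 + K)/((2*K)) = (-6 + K)*(1/(2*K)) = (-6 + K)/(2*K))
E = -613 (E = 8 - 621 = -613)
sqrt(E + c(J)) = sqrt(-613 + (1/2)*(-6 + 47)/47) = sqrt(-613 + (1/2)*(1/47)*41) = sqrt(-613 + 41/94) = sqrt(-57581/94) = I*sqrt(5412614)/94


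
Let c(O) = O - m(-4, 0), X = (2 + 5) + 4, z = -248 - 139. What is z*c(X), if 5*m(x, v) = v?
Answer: -4257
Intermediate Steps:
m(x, v) = v/5
z = -387
X = 11 (X = 7 + 4 = 11)
c(O) = O (c(O) = O - 0/5 = O - 1*0 = O + 0 = O)
z*c(X) = -387*11 = -4257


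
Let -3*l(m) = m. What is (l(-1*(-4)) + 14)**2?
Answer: 1444/9 ≈ 160.44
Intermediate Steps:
l(m) = -m/3
(l(-1*(-4)) + 14)**2 = (-(-1)*(-4)/3 + 14)**2 = (-1/3*4 + 14)**2 = (-4/3 + 14)**2 = (38/3)**2 = 1444/9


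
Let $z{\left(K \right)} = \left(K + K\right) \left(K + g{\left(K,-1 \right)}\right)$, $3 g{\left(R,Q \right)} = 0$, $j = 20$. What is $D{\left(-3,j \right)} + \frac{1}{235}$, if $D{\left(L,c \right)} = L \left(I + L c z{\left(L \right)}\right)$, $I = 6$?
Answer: $\frac{757171}{235} \approx 3222.0$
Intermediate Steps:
$g{\left(R,Q \right)} = 0$ ($g{\left(R,Q \right)} = \frac{1}{3} \cdot 0 = 0$)
$z{\left(K \right)} = 2 K^{2}$ ($z{\left(K \right)} = \left(K + K\right) \left(K + 0\right) = 2 K K = 2 K^{2}$)
$D{\left(L,c \right)} = L \left(6 + 2 c L^{3}\right)$ ($D{\left(L,c \right)} = L \left(6 + L c 2 L^{2}\right) = L \left(6 + 2 c L^{3}\right)$)
$D{\left(-3,j \right)} + \frac{1}{235} = 2 \left(-3\right) \left(3 + 20 \left(-3\right)^{3}\right) + \frac{1}{235} = 2 \left(-3\right) \left(3 + 20 \left(-27\right)\right) + \frac{1}{235} = 2 \left(-3\right) \left(3 - 540\right) + \frac{1}{235} = 2 \left(-3\right) \left(-537\right) + \frac{1}{235} = 3222 + \frac{1}{235} = \frac{757171}{235}$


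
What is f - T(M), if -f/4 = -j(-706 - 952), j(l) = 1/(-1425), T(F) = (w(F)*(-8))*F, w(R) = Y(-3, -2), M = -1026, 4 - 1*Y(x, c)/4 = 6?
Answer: 93571196/1425 ≈ 65664.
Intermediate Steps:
Y(x, c) = -8 (Y(x, c) = 16 - 4*6 = 16 - 24 = -8)
w(R) = -8
T(F) = 64*F (T(F) = (-8*(-8))*F = 64*F)
j(l) = -1/1425
f = -4/1425 (f = -(-4)*(-1)/1425 = -4*1/1425 = -4/1425 ≈ -0.0028070)
f - T(M) = -4/1425 - 64*(-1026) = -4/1425 - 1*(-65664) = -4/1425 + 65664 = 93571196/1425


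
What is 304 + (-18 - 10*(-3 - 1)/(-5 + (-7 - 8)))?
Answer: 284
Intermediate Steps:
304 + (-18 - 10*(-3 - 1)/(-5 + (-7 - 8))) = 304 + (-18 - (-40)/(-5 - 15)) = 304 + (-18 - (-40)/(-20)) = 304 + (-18 - (-40)*(-1)/20) = 304 + (-18 - 10*1/5) = 304 + (-18 - 2) = 304 - 20 = 284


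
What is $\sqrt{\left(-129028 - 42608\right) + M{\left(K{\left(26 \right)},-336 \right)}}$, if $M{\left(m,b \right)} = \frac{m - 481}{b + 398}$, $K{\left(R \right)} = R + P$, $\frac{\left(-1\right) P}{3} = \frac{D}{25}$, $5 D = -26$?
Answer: $\frac{2293 i \sqrt{78430}}{1550} \approx 414.3 i$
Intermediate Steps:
$D = - \frac{26}{5}$ ($D = \frac{1}{5} \left(-26\right) = - \frac{26}{5} \approx -5.2$)
$P = \frac{78}{125}$ ($P = - 3 \left(- \frac{26}{5 \cdot 25}\right) = - 3 \left(\left(- \frac{26}{5}\right) \frac{1}{25}\right) = \left(-3\right) \left(- \frac{26}{125}\right) = \frac{78}{125} \approx 0.624$)
$K{\left(R \right)} = \frac{78}{125} + R$ ($K{\left(R \right)} = R + \frac{78}{125} = \frac{78}{125} + R$)
$M{\left(m,b \right)} = \frac{-481 + m}{398 + b}$
$\sqrt{\left(-129028 - 42608\right) + M{\left(K{\left(26 \right)},-336 \right)}} = \sqrt{\left(-129028 - 42608\right) + \frac{-481 + \left(\frac{78}{125} + 26\right)}{398 - 336}} = \sqrt{\left(-129028 - 42608\right) + \frac{-481 + \frac{3328}{125}}{62}} = \sqrt{-171636 + \frac{1}{62} \left(- \frac{56797}{125}\right)} = \sqrt{-171636 - \frac{56797}{7750}} = \sqrt{- \frac{1330235797}{7750}} = \frac{2293 i \sqrt{78430}}{1550}$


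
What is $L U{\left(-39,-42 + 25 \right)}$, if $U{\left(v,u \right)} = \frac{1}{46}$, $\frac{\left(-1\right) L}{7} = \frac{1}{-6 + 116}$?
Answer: $- \frac{7}{5060} \approx -0.0013834$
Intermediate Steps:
$L = - \frac{7}{110}$ ($L = - \frac{7}{-6 + 116} = - \frac{7}{110} \approx -0.063636$)
$U{\left(v,u \right)} = \frac{1}{46}$
$L U{\left(-39,-42 + 25 \right)} = \left(- \frac{7}{110}\right) \frac{1}{46} = - \frac{7}{5060}$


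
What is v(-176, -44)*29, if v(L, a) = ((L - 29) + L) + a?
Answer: -12325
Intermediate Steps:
v(L, a) = -29 + a + 2*L (v(L, a) = ((-29 + L) + L) + a = (-29 + 2*L) + a = -29 + a + 2*L)
v(-176, -44)*29 = (-29 - 44 + 2*(-176))*29 = (-29 - 44 - 352)*29 = -425*29 = -12325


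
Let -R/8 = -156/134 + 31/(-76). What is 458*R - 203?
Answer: 7074161/1273 ≈ 5557.1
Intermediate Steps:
R = 16010/1273 (R = -8*(-156/134 + 31/(-76)) = -8*(-156*1/134 + 31*(-1/76)) = -8*(-78/67 - 31/76) = -8*(-8005/5092) = 16010/1273 ≈ 12.577)
458*R - 203 = 458*(16010/1273) - 203 = 7332580/1273 - 203 = 7074161/1273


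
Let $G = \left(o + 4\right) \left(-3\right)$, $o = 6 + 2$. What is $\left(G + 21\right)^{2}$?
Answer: $225$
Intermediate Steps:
$o = 8$
$G = -36$ ($G = \left(8 + 4\right) \left(-3\right) = 12 \left(-3\right) = -36$)
$\left(G + 21\right)^{2} = \left(-36 + 21\right)^{2} = \left(-15\right)^{2} = 225$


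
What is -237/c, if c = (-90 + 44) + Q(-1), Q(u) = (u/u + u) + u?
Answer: 237/47 ≈ 5.0426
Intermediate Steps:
Q(u) = 1 + 2*u (Q(u) = (1 + u) + u = 1 + 2*u)
c = -47 (c = (-90 + 44) + (1 + 2*(-1)) = -46 + (1 - 2) = -46 - 1 = -47)
-237/c = -237/(-47) = -237*(-1/47) = 237/47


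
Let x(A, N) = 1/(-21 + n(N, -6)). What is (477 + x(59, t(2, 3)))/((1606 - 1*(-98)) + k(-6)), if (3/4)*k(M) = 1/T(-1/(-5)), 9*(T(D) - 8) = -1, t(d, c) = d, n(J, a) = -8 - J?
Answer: 524903/1875438 ≈ 0.27988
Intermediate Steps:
T(D) = 71/9 (T(D) = 8 + (⅑)*(-1) = 8 - ⅑ = 71/9)
x(A, N) = 1/(-29 - N) (x(A, N) = 1/(-21 + (-8 - N)) = 1/(-29 - N))
k(M) = 12/71 (k(M) = 4/(3*(71/9)) = (4/3)*(9/71) = 12/71)
(477 + x(59, t(2, 3)))/((1606 - 1*(-98)) + k(-6)) = (477 - 1/(29 + 2))/((1606 - 1*(-98)) + 12/71) = (477 - 1/31)/((1606 + 98) + 12/71) = (477 - 1*1/31)/(1704 + 12/71) = (477 - 1/31)/(120996/71) = (14786/31)*(71/120996) = 524903/1875438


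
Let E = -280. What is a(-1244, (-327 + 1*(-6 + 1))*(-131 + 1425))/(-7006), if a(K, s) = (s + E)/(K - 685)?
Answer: -71648/2252429 ≈ -0.031809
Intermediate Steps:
a(K, s) = (-280 + s)/(-685 + K) (a(K, s) = (s - 280)/(K - 685) = (-280 + s)/(-685 + K))
a(-1244, (-327 + 1*(-6 + 1))*(-131 + 1425))/(-7006) = ((-280 + (-327 + 1*(-6 + 1))*(-131 + 1425))/(-685 - 1244))/(-7006) = ((-280 + (-327 + 1*(-5))*1294)/(-1929))*(-1/7006) = -(-280 + (-327 - 5)*1294)/1929*(-1/7006) = -(-280 - 332*1294)/1929*(-1/7006) = -(-280 - 429608)/1929*(-1/7006) = -1/1929*(-429888)*(-1/7006) = (143296/643)*(-1/7006) = -71648/2252429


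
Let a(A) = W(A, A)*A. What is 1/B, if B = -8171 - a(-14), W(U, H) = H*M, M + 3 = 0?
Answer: -1/7583 ≈ -0.00013187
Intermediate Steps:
M = -3 (M = -3 + 0 = -3)
W(U, H) = -3*H (W(U, H) = H*(-3) = -3*H)
a(A) = -3*A² (a(A) = (-3*A)*A = -3*A²)
B = -7583 (B = -8171 - (-3)*(-14)² = -8171 - (-3)*196 = -8171 - 1*(-588) = -8171 + 588 = -7583)
1/B = 1/(-7583) = -1/7583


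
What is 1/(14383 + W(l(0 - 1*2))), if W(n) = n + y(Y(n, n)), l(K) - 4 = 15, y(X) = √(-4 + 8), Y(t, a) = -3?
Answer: 1/14404 ≈ 6.9425e-5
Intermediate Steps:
y(X) = 2 (y(X) = √4 = 2)
l(K) = 19 (l(K) = 4 + 15 = 19)
W(n) = 2 + n (W(n) = n + 2 = 2 + n)
1/(14383 + W(l(0 - 1*2))) = 1/(14383 + (2 + 19)) = 1/(14383 + 21) = 1/14404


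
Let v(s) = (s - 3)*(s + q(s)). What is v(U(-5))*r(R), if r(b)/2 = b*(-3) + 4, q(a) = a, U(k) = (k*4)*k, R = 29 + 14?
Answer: -4850000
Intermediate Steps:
R = 43
U(k) = 4*k**2 (U(k) = (4*k)*k = 4*k**2)
r(b) = 8 - 6*b (r(b) = 2*(b*(-3) + 4) = 2*(-3*b + 4) = 2*(4 - 3*b) = 8 - 6*b)
v(s) = 2*s*(-3 + s) (v(s) = (s - 3)*(s + s) = (-3 + s)*(2*s) = 2*s*(-3 + s))
v(U(-5))*r(R) = (2*(4*(-5)**2)*(-3 + 4*(-5)**2))*(8 - 6*43) = (2*(4*25)*(-3 + 4*25))*(8 - 258) = (2*100*(-3 + 100))*(-250) = (2*100*97)*(-250) = 19400*(-250) = -4850000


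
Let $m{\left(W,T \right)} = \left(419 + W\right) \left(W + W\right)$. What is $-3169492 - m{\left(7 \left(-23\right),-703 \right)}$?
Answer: $-3086416$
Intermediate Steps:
$m{\left(W,T \right)} = 2 W \left(419 + W\right)$ ($m{\left(W,T \right)} = \left(419 + W\right) 2 W = 2 W \left(419 + W\right)$)
$-3169492 - m{\left(7 \left(-23\right),-703 \right)} = -3169492 - 2 \cdot 7 \left(-23\right) \left(419 + 7 \left(-23\right)\right) = -3169492 - 2 \left(-161\right) \left(419 - 161\right) = -3169492 - 2 \left(-161\right) 258 = -3169492 - -83076 = -3169492 + 83076 = -3086416$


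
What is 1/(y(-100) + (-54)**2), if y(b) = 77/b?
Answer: 100/291523 ≈ 0.00034303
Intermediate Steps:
1/(y(-100) + (-54)**2) = 1/(77/(-100) + (-54)**2) = 1/(77*(-1/100) + 2916) = 1/(-77/100 + 2916) = 1/(291523/100) = 100/291523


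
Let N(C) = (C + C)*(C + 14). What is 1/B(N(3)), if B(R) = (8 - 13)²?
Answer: 1/25 ≈ 0.040000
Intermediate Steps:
N(C) = 2*C*(14 + C) (N(C) = (2*C)*(14 + C) = 2*C*(14 + C))
B(R) = 25 (B(R) = (-5)² = 25)
1/B(N(3)) = 1/25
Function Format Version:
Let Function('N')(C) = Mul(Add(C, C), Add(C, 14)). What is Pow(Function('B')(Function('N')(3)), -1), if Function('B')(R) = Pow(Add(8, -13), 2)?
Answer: Rational(1, 25) ≈ 0.040000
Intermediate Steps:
Function('N')(C) = Mul(2, C, Add(14, C)) (Function('N')(C) = Mul(Mul(2, C), Add(14, C)) = Mul(2, C, Add(14, C)))
Function('B')(R) = 25 (Function('B')(R) = Pow(-5, 2) = 25)
Pow(Function('B')(Function('N')(3)), -1) = Pow(25, -1) = Rational(1, 25)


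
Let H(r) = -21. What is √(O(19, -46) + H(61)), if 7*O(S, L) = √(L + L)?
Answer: √(-1029 + 14*I*√23)/7 ≈ 0.14943 + 4.585*I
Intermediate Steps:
O(S, L) = √2*√L/7 (O(S, L) = √(L + L)/7 = √(2*L)/7 = (√2*√L)/7 = √2*√L/7)
√(O(19, -46) + H(61)) = √(√2*√(-46)/7 - 21) = √(√2*(I*√46)/7 - 21) = √(2*I*√23/7 - 21) = √(-21 + 2*I*√23/7)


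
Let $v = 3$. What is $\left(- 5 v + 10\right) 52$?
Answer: $-260$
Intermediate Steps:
$\left(- 5 v + 10\right) 52 = \left(\left(-5\right) 3 + 10\right) 52 = \left(-15 + 10\right) 52 = \left(-5\right) 52 = -260$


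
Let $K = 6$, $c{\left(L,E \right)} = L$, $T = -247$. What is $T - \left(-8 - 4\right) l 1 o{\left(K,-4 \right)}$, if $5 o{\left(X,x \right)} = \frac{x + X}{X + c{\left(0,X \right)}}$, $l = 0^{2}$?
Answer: $-247$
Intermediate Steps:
$l = 0$
$o{\left(X,x \right)} = \frac{X + x}{5 X}$ ($o{\left(X,x \right)} = \frac{\left(x + X\right) \frac{1}{X + 0}}{5} = \frac{\left(X + x\right) \frac{1}{X}}{5} = \frac{\frac{1}{X} \left(X + x\right)}{5} = \frac{X + x}{5 X}$)
$T - \left(-8 - 4\right) l 1 o{\left(K,-4 \right)} = -247 - \left(-8 - 4\right) 0 \cdot 1 \frac{6 - 4}{5 \cdot 6} = -247 - - 12 \cdot 0 \cdot \frac{1}{5} \cdot \frac{1}{6} \cdot 2 = -247 - - 12 \cdot 0 \cdot \frac{1}{15} = -247 - \left(-12\right) 0 = -247 - 0 = -247 + 0 = -247$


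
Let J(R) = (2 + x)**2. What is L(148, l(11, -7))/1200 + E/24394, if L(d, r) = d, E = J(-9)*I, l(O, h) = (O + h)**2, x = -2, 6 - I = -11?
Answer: 37/300 ≈ 0.12333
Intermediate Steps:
I = 17 (I = 6 - 1*(-11) = 6 + 11 = 17)
J(R) = 0 (J(R) = (2 - 2)**2 = 0**2 = 0)
E = 0 (E = 0*17 = 0)
L(148, l(11, -7))/1200 + E/24394 = 148/1200 + 0/24394 = 148*(1/1200) + 0*(1/24394) = 37/300 + 0 = 37/300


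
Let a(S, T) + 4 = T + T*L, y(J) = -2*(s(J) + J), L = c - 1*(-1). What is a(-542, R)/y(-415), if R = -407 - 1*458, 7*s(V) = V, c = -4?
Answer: 6041/3320 ≈ 1.8196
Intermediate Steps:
s(V) = V/7
R = -865 (R = -407 - 458 = -865)
L = -3 (L = -4 - 1*(-1) = -4 + 1 = -3)
y(J) = -16*J/7 (y(J) = -2*(J/7 + J) = -16*J/7)
a(S, T) = -4 - 2*T (a(S, T) = -4 + (T + T*(-3)) = -4 + (T - 3*T) = -4 - 2*T)
a(-542, R)/y(-415) = (-4 - 2*(-865))/((-16/7*(-415))) = (-4 + 1730)/(6640/7) = 1726*(7/6640) = 6041/3320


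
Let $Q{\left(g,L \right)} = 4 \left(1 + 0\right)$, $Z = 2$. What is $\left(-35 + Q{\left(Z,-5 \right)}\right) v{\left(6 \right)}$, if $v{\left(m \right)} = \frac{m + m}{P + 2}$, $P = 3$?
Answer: $- \frac{372}{5} \approx -74.4$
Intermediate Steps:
$v{\left(m \right)} = \frac{2 m}{5}$ ($v{\left(m \right)} = \frac{m + m}{3 + 2} = \frac{2 m}{5}$)
$Q{\left(g,L \right)} = 4$ ($Q{\left(g,L \right)} = 4 \cdot 1 = 4$)
$\left(-35 + Q{\left(Z,-5 \right)}\right) v{\left(6 \right)} = \left(-35 + 4\right) \frac{2}{5} \cdot 6 = \left(-31\right) \frac{12}{5} = - \frac{372}{5}$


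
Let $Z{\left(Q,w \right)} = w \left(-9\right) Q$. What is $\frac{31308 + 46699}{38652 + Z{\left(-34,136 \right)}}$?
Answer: $\frac{78007}{80268} \approx 0.97183$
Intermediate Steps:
$Z{\left(Q,w \right)} = - 9 Q w$ ($Z{\left(Q,w \right)} = - 9 w Q = - 9 Q w$)
$\frac{31308 + 46699}{38652 + Z{\left(-34,136 \right)}} = \frac{31308 + 46699}{38652 - \left(-306\right) 136} = \frac{78007}{38652 + 41616} = \frac{78007}{80268}$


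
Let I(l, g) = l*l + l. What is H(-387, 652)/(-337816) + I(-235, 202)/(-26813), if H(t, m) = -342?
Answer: -9283665897/4528930204 ≈ -2.0499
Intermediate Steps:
I(l, g) = l + l**2 (I(l, g) = l**2 + l = l + l**2)
H(-387, 652)/(-337816) + I(-235, 202)/(-26813) = -342/(-337816) - 235*(1 - 235)/(-26813) = -342*(-1/337816) - 235*(-234)*(-1/26813) = 171/168908 + 54990*(-1/26813) = 171/168908 - 54990/26813 = -9283665897/4528930204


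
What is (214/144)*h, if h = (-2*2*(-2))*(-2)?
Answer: -214/9 ≈ -23.778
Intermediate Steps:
h = -16 (h = -4*(-2)*(-2) = 8*(-2) = -16)
(214/144)*h = (214/144)*(-16) = (214*(1/144))*(-16) = (107/72)*(-16) = -214/9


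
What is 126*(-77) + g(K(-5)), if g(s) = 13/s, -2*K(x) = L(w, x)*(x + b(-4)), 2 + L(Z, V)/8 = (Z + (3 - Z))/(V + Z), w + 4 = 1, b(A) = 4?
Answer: -184364/19 ≈ -9703.4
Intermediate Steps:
w = -3 (w = -4 + 1 = -3)
L(Z, V) = -16 + 24/(V + Z) (L(Z, V) = -16 + 8*((Z + (3 - Z))/(V + Z)) = -16 + 8*(3/(V + Z)) = -16 + 24/(V + Z))
K(x) = -4*(4 + x)*(9 - 2*x)/(-3 + x) (K(x) = -8*(3 - 2*x - 2*(-3))/(x - 3)*(x + 4)/2 = -8*(3 - 2*x + 6)/(-3 + x)*(4 + x)/2 = -8*(9 - 2*x)/(-3 + x)*(4 + x)/2 = -4*(4 + x)*(9 - 2*x)/(-3 + x))
126*(-77) + g(K(-5)) = 126*(-77) + 13/((4*(-9 + 2*(-5))*(4 - 5)/(-3 - 5))) = -9702 + 13/((4*(-9 - 10)*(-1)/(-8))) = -9702 + 13/((4*(-⅛)*(-19)*(-1))) = -9702 + 13/(-19/2) = -9702 + 13*(-2/19) = -9702 - 26/19 = -184364/19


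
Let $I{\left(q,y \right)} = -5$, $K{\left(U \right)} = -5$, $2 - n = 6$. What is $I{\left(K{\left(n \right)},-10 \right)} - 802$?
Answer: $-807$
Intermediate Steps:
$n = -4$ ($n = 2 - 6 = -4$)
$I{\left(K{\left(n \right)},-10 \right)} - 802 = -5 - 802 = -807$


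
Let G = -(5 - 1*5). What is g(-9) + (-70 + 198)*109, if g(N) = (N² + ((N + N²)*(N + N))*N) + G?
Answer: 25697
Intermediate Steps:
G = 0 (G = -(5 - 5) = -1*0 = 0)
g(N) = N² + 2*N²*(N + N²) (g(N) = (N² + ((N + N²)*(N + N))*N) + 0 = (N² + ((N + N²)*(2*N))*N) + 0 = (N² + (2*N*(N + N²))*N) + 0 = (N² + 2*N²*(N + N²)) + 0 = N² + 2*N²*(N + N²))
g(-9) + (-70 + 198)*109 = (-9)²*(1 + 2*(-9) + 2*(-9)²) + (-70 + 198)*109 = 81*(1 - 18 + 2*81) + 128*109 = 81*(1 - 18 + 162) + 13952 = 81*145 + 13952 = 11745 + 13952 = 25697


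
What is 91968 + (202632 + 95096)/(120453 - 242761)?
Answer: 2812031104/30577 ≈ 91966.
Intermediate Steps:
91968 + (202632 + 95096)/(120453 - 242761) = 91968 + 297728/(-122308) = 91968 + 297728*(-1/122308) = 91968 - 74432/30577 = 2812031104/30577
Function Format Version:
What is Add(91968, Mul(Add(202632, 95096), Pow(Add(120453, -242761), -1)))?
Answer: Rational(2812031104, 30577) ≈ 91966.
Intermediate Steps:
Add(91968, Mul(Add(202632, 95096), Pow(Add(120453, -242761), -1))) = Add(91968, Mul(297728, Pow(-122308, -1))) = Add(91968, Mul(297728, Rational(-1, 122308))) = Add(91968, Rational(-74432, 30577)) = Rational(2812031104, 30577)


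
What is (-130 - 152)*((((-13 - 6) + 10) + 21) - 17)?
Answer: 1410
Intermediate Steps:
(-130 - 152)*((((-13 - 6) + 10) + 21) - 17) = -282*(((-19 + 10) + 21) - 17) = -282*((-9 + 21) - 17) = -282*(12 - 17) = -282*(-5) = 1410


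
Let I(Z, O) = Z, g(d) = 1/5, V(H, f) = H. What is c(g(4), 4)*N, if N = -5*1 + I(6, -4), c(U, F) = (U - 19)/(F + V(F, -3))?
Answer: -47/20 ≈ -2.3500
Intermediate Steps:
g(d) = 1/5
c(U, F) = (-19 + U)/(2*F) (c(U, F) = (U - 19)/(F + F) = (-19 + U)/((2*F)) = (-19 + U)*(1/(2*F)) = (-19 + U)/(2*F))
N = 1 (N = -5*1 + 6 = -5 + 6 = 1)
c(g(4), 4)*N = ((1/2)*(-19 + 1/5)/4)*1 = ((1/2)*(1/4)*(-94/5))*1 = -47/20*1 = -47/20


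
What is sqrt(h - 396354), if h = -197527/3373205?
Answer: I*sqrt(37272061160818685)/306655 ≈ 629.57*I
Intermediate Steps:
h = -17957/306655 (h = -197527*1/3373205 = -17957/306655 ≈ -0.058558)
sqrt(h - 396354) = sqrt(-17957/306655 - 396354) = sqrt(-121543953827/306655) = I*sqrt(37272061160818685)/306655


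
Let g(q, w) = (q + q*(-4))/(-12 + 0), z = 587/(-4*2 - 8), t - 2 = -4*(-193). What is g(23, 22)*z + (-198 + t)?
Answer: 23363/64 ≈ 365.05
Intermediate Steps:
t = 774 (t = 2 - 4*(-193) = 2 + 772 = 774)
z = -587/16 (z = 587/(-8 - 8) = 587/(-16) = 587*(-1/16) = -587/16 ≈ -36.688)
g(q, w) = q/4 (g(q, w) = (q - 4*q)/(-12) = -3*q*(-1/12) = q/4)
g(23, 22)*z + (-198 + t) = ((1/4)*23)*(-587/16) + (-198 + 774) = (23/4)*(-587/16) + 576 = -13501/64 + 576 = 23363/64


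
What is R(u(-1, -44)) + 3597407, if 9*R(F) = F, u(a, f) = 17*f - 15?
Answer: 32375900/9 ≈ 3.5973e+6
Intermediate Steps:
u(a, f) = -15 + 17*f
R(F) = F/9
R(u(-1, -44)) + 3597407 = (-15 + 17*(-44))/9 + 3597407 = (-15 - 748)/9 + 3597407 = (⅑)*(-763) + 3597407 = -763/9 + 3597407 = 32375900/9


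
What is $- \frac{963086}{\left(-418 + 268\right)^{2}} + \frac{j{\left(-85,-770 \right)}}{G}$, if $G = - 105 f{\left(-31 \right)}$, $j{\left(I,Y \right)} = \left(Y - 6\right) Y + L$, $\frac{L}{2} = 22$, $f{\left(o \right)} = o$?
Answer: $\frac{343678169}{2441250} \approx 140.78$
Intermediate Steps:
$L = 44$ ($L = 2 \cdot 22 = 44$)
$j{\left(I,Y \right)} = 44 + Y \left(-6 + Y\right)$ ($j{\left(I,Y \right)} = \left(Y - 6\right) Y + 44 = \left(-6 + Y\right) Y + 44 = Y \left(-6 + Y\right) + 44 = 44 + Y \left(-6 + Y\right)$)
$G = 3255$ ($G = \left(-105\right) \left(-31\right) = 3255$)
$- \frac{963086}{\left(-418 + 268\right)^{2}} + \frac{j{\left(-85,-770 \right)}}{G} = - \frac{963086}{\left(-418 + 268\right)^{2}} + \frac{44 + \left(-770\right)^{2} - -4620}{3255} = - \frac{963086}{\left(-150\right)^{2}} + \left(44 + 592900 + 4620\right) \frac{1}{3255} = - \frac{963086}{22500} + 597564 \cdot \frac{1}{3255} = \left(-963086\right) \frac{1}{22500} + \frac{199188}{1085} = - \frac{481543}{11250} + \frac{199188}{1085} = \frac{343678169}{2441250}$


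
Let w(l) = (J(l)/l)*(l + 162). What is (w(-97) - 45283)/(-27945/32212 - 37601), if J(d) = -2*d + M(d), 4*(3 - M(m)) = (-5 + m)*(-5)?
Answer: 141635149322/117489441629 ≈ 1.2055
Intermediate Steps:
M(m) = -13/4 + 5*m/4 (M(m) = 3 - (-5 + m)*(-5)/4 = 3 - (25 - 5*m)/4 = 3 + (-25/4 + 5*m/4) = -13/4 + 5*m/4)
J(d) = -13/4 - 3*d/4 (J(d) = -2*d + (-13/4 + 5*d/4) = -13/4 - 3*d/4)
w(l) = (162 + l)*(-13/4 - 3*l/4)/l (w(l) = ((-13/4 - 3*l/4)/l)*(l + 162) = ((-13/4 - 3*l/4)/l)*(162 + l) = (162 + l)*(-13/4 - 3*l/4)/l)
(w(-97) - 45283)/(-27945/32212 - 37601) = (-1/4*(13 + 3*(-97))*(162 - 97)/(-97) - 45283)/(-27945/32212 - 37601) = (-1/4*(-1/97)*(13 - 291)*65 - 45283)/(-27945*1/32212 - 37601) = (-1/4*(-1/97)*(-278)*65 - 45283)/(-27945/32212 - 37601) = (-9035/194 - 45283)/(-1211231357/32212) = -8793937/194*(-32212/1211231357) = 141635149322/117489441629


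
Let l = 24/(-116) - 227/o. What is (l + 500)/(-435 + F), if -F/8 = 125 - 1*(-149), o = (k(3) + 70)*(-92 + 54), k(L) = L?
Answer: -40212939/211331642 ≈ -0.19028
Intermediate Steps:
o = -2774 (o = (3 + 70)*(-92 + 54) = 73*(-38) = -2774)
l = -10061/80446 (l = 24/(-116) - 227/(-2774) = 24*(-1/116) - 227*(-1/2774) = -6/29 + 227/2774 = -10061/80446 ≈ -0.12507)
F = -2192 (F = -8*(125 - 1*(-149)) = -8*(125 + 149) = -8*274 = -2192)
(l + 500)/(-435 + F) = (-10061/80446 + 500)/(-435 - 2192) = (40212939/80446)/(-2627) = (40212939/80446)*(-1/2627) = -40212939/211331642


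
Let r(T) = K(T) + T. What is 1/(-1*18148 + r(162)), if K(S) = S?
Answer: -1/17824 ≈ -5.6104e-5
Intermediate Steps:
r(T) = 2*T (r(T) = T + T = 2*T)
1/(-1*18148 + r(162)) = 1/(-1*18148 + 2*162) = 1/(-18148 + 324) = 1/(-17824) = -1/17824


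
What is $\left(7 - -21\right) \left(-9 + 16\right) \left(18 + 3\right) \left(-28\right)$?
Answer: $-115248$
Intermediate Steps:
$\left(7 - -21\right) \left(-9 + 16\right) \left(18 + 3\right) \left(-28\right) = \left(7 + 21\right) 7 \cdot 21 \left(-28\right) = 28 \cdot 147 \left(-28\right) = 4116 \left(-28\right) = -115248$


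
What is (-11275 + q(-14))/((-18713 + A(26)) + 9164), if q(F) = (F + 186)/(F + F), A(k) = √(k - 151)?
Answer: 377032716/319142341 + 197420*I*√5/319142341 ≈ 1.1814 + 0.0013832*I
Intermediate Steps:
A(k) = √(-151 + k)
q(F) = (186 + F)/(2*F) (q(F) = (186 + F)/((2*F)) = (186 + F)*(1/(2*F)) = (186 + F)/(2*F))
(-11275 + q(-14))/((-18713 + A(26)) + 9164) = (-11275 + (½)*(186 - 14)/(-14))/((-18713 + √(-151 + 26)) + 9164) = (-11275 + (½)*(-1/14)*172)/((-18713 + √(-125)) + 9164) = (-11275 - 43/7)/((-18713 + 5*I*√5) + 9164) = -78968/(7*(-9549 + 5*I*√5))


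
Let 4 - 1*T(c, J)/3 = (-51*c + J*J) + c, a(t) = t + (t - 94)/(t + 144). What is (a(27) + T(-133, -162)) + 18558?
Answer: -13694602/171 ≈ -80085.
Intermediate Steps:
a(t) = t + (-94 + t)/(144 + t)
T(c, J) = 12 - 3*J² + 150*c (T(c, J) = 12 - 3*((-51*c + J*J) + c) = 12 - 3*((-51*c + J²) + c) = 12 - 3*((J² - 51*c) + c) = 12 - 3*(J² - 50*c) = 12 + (-3*J² + 150*c) = 12 - 3*J² + 150*c)
(a(27) + T(-133, -162)) + 18558 = ((-94 + 27² + 145*27)/(144 + 27) + (12 - 3*(-162)² + 150*(-133))) + 18558 = ((-94 + 729 + 3915)/171 + (12 - 3*26244 - 19950)) + 18558 = ((1/171)*4550 + (12 - 78732 - 19950)) + 18558 = (4550/171 - 98670) + 18558 = -16868020/171 + 18558 = -13694602/171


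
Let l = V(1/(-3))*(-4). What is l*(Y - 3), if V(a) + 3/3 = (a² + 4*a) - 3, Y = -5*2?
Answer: -2444/9 ≈ -271.56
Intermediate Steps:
Y = -10
V(a) = -4 + a² + 4*a (V(a) = -1 + ((a² + 4*a) - 3) = -1 + (-3 + a² + 4*a) = -4 + a² + 4*a)
l = 188/9 (l = (-4 + (1/(-3))² + 4/(-3))*(-4) = (-4 + (-⅓)² + 4*(-⅓))*(-4) = (-4 + ⅑ - 4/3)*(-4) = -47/9*(-4) = 188/9 ≈ 20.889)
l*(Y - 3) = 188*(-10 - 3)/9 = (188/9)*(-13) = -2444/9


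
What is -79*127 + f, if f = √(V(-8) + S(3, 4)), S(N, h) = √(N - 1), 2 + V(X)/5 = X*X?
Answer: -10033 + √(310 + √2) ≈ -10015.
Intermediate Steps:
V(X) = -10 + 5*X² (V(X) = -10 + 5*(X*X) = -10 + 5*X²)
S(N, h) = √(-1 + N)
f = √(310 + √2) (f = √((-10 + 5*(-8)²) + √(-1 + 3)) = √((-10 + 5*64) + √2) = √((-10 + 320) + √2) = √(310 + √2) ≈ 17.647)
-79*127 + f = -79*127 + √(310 + √2) = -10033 + √(310 + √2)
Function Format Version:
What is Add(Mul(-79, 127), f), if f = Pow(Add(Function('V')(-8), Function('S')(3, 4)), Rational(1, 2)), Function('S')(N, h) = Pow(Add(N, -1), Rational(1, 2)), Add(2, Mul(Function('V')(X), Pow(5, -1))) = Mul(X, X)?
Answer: Add(-10033, Pow(Add(310, Pow(2, Rational(1, 2))), Rational(1, 2))) ≈ -10015.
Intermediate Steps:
Function('V')(X) = Add(-10, Mul(5, Pow(X, 2))) (Function('V')(X) = Add(-10, Mul(5, Mul(X, X))) = Add(-10, Mul(5, Pow(X, 2))))
Function('S')(N, h) = Pow(Add(-1, N), Rational(1, 2))
f = Pow(Add(310, Pow(2, Rational(1, 2))), Rational(1, 2)) (f = Pow(Add(Add(-10, Mul(5, Pow(-8, 2))), Pow(Add(-1, 3), Rational(1, 2))), Rational(1, 2)) = Pow(Add(Add(-10, Mul(5, 64)), Pow(2, Rational(1, 2))), Rational(1, 2)) = Pow(Add(Add(-10, 320), Pow(2, Rational(1, 2))), Rational(1, 2)) = Pow(Add(310, Pow(2, Rational(1, 2))), Rational(1, 2)) ≈ 17.647)
Add(Mul(-79, 127), f) = Add(Mul(-79, 127), Pow(Add(310, Pow(2, Rational(1, 2))), Rational(1, 2))) = Add(-10033, Pow(Add(310, Pow(2, Rational(1, 2))), Rational(1, 2)))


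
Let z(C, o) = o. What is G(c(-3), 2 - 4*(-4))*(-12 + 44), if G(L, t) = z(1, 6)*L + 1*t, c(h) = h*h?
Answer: 2304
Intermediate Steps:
c(h) = h²
G(L, t) = t + 6*L (G(L, t) = 6*L + 1*t = 6*L + t = t + 6*L)
G(c(-3), 2 - 4*(-4))*(-12 + 44) = ((2 - 4*(-4)) + 6*(-3)²)*(-12 + 44) = ((2 + 16) + 6*9)*32 = (18 + 54)*32 = 72*32 = 2304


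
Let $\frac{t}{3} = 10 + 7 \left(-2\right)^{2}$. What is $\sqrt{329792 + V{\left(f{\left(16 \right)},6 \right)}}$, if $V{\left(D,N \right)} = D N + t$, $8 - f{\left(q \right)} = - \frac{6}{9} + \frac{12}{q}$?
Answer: $\frac{9 \sqrt{16294}}{2} \approx 574.42$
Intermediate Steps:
$f{\left(q \right)} = \frac{26}{3} - \frac{12}{q}$ ($f{\left(q \right)} = 8 - \left(- \frac{6}{9} + \frac{12}{q}\right) = 8 - \left(\left(-6\right) \frac{1}{9} + \frac{12}{q}\right) = 8 - \left(- \frac{2}{3} + \frac{12}{q}\right) = 8 + \left(\frac{2}{3} - \frac{12}{q}\right) = \frac{26}{3} - \frac{12}{q}$)
$t = 114$ ($t = 3 \left(10 + 7 \left(-2\right)^{2}\right) = 3 \left(10 + 7 \cdot 4\right) = 3 \left(10 + 28\right) = 3 \cdot 38 = 114$)
$V{\left(D,N \right)} = 114 + D N$ ($V{\left(D,N \right)} = D N + 114 = 114 + D N$)
$\sqrt{329792 + V{\left(f{\left(16 \right)},6 \right)}} = \sqrt{329792 + \left(114 + \left(\frac{26}{3} - \frac{12}{16}\right) 6\right)} = \sqrt{329792 + \left(114 + \left(\frac{26}{3} - \frac{3}{4}\right) 6\right)} = \sqrt{329792 + \left(114 + \frac{95}{12} \cdot 6\right)} = \sqrt{329792 + \left(114 + \frac{95}{2}\right)} = \sqrt{329792 + \frac{323}{2}} = \sqrt{\frac{659907}{2}} = \frac{9 \sqrt{16294}}{2}$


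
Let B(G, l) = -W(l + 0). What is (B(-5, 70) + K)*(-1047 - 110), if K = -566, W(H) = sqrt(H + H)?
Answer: 654862 + 2314*sqrt(35) ≈ 6.6855e+5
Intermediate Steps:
W(H) = sqrt(2)*sqrt(H) (W(H) = sqrt(2*H) = sqrt(2)*sqrt(H))
B(G, l) = -sqrt(2)*sqrt(l) (B(G, l) = -sqrt(2)*sqrt(l + 0) = -sqrt(2)*sqrt(l))
(B(-5, 70) + K)*(-1047 - 110) = (-sqrt(2)*sqrt(70) - 566)*(-1047 - 110) = (-2*sqrt(35) - 566)*(-1157) = (-566 - 2*sqrt(35))*(-1157) = 654862 + 2314*sqrt(35)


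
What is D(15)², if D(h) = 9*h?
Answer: 18225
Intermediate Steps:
D(15)² = (9*15)² = 135² = 18225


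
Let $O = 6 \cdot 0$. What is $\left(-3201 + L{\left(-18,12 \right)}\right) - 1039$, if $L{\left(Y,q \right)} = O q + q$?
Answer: $-4228$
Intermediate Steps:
$O = 0$
$L{\left(Y,q \right)} = q$ ($L{\left(Y,q \right)} = 0 q + q = 0 + q = q$)
$\left(-3201 + L{\left(-18,12 \right)}\right) - 1039 = \left(-3201 + 12\right) - 1039 = -3189 - 1039 = -4228$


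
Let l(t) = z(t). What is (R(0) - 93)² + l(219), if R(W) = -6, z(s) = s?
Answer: 10020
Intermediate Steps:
l(t) = t
(R(0) - 93)² + l(219) = (-6 - 93)² + 219 = (-99)² + 219 = 9801 + 219 = 10020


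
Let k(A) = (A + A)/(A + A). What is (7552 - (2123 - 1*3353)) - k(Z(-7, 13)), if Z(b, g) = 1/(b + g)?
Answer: 8781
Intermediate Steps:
k(A) = 1 (k(A) = (2*A)/((2*A)) = (2*A)*(1/(2*A)) = 1)
(7552 - (2123 - 1*3353)) - k(Z(-7, 13)) = (7552 - (2123 - 1*3353)) - 1*1 = (7552 - (2123 - 3353)) - 1 = (7552 - 1*(-1230)) - 1 = (7552 + 1230) - 1 = 8782 - 1 = 8781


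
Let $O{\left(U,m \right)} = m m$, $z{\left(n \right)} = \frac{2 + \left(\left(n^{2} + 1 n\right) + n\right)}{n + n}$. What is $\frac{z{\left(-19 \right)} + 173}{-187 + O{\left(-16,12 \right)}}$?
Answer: $- \frac{6249}{1634} \approx -3.8244$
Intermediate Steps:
$z{\left(n \right)} = \frac{2 + n^{2} + 2 n}{2 n}$ ($z{\left(n \right)} = \frac{2 + \left(\left(n^{2} + n\right) + n\right)}{2 n} = \left(2 + \left(\left(n + n^{2}\right) + n\right)\right) \frac{1}{2 n} = \left(2 + \left(n^{2} + 2 n\right)\right) \frac{1}{2 n} = \left(2 + n^{2} + 2 n\right) \frac{1}{2 n} = \frac{2 + n^{2} + 2 n}{2 n}$)
$O{\left(U,m \right)} = m^{2}$
$\frac{z{\left(-19 \right)} + 173}{-187 + O{\left(-16,12 \right)}} = \frac{\left(1 + \frac{1}{-19} + \frac{1}{2} \left(-19\right)\right) + 173}{-187 + 12^{2}} = \frac{\left(1 - \frac{1}{19} - \frac{19}{2}\right) + 173}{-187 + 144} = \frac{- \frac{325}{38} + 173}{-43} = \frac{6249}{38} \left(- \frac{1}{43}\right) = - \frac{6249}{1634}$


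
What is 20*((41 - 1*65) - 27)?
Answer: -1020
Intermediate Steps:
20*((41 - 1*65) - 27) = 20*((41 - 65) - 27) = 20*(-24 - 27) = 20*(-51) = -1020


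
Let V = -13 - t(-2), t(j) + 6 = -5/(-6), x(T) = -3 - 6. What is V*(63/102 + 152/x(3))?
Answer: 234013/1836 ≈ 127.46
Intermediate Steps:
x(T) = -9
t(j) = -31/6 (t(j) = -6 - 5/(-6) = -6 - 5*(-⅙) = -6 + ⅚ = -31/6)
V = -47/6 (V = -13 - 1*(-31/6) = -13 + 31/6 = -47/6 ≈ -7.8333)
V*(63/102 + 152/x(3)) = -47*(63/102 + 152/(-9))/6 = -47*(63*(1/102) + 152*(-⅑))/6 = -47*(21/34 - 152/9)/6 = -47/6*(-4979/306) = 234013/1836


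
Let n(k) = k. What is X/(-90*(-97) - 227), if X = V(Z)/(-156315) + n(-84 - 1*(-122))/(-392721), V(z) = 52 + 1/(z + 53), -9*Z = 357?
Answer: -351878881/6959782947024600 ≈ -5.0559e-8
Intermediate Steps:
Z = -119/3 (Z = -⅑*357 = -119/3 ≈ -39.667)
V(z) = 52 + 1/(53 + z)
X = -351878881/818509108200 (X = ((2757 + 52*(-119/3))/(53 - 119/3))/(-156315) + (-84 - 1*(-122))/(-392721) = ((2757 - 6188/3)/(40/3))*(-1/156315) + (-84 + 122)*(-1/392721) = ((3/40)*(2083/3))*(-1/156315) + 38*(-1/392721) = (2083/40)*(-1/156315) - 38/392721 = -2083/6252600 - 38/392721 = -351878881/818509108200 ≈ -0.00042990)
X/(-90*(-97) - 227) = -351878881/(818509108200*(-90*(-97) - 227)) = -351878881/(818509108200*(8730 - 227)) = -351878881/818509108200/8503 = -351878881/818509108200*1/8503 = -351878881/6959782947024600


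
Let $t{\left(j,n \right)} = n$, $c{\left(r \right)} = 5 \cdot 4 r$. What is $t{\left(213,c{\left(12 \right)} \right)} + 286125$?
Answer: $286365$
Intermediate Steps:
$c{\left(r \right)} = 20 r$
$t{\left(213,c{\left(12 \right)} \right)} + 286125 = 20 \cdot 12 + 286125 = 240 + 286125 = 286365$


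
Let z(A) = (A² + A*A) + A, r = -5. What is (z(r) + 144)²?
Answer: 35721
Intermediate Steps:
z(A) = A + 2*A² (z(A) = (A² + A²) + A = 2*A² + A = A + 2*A²)
(z(r) + 144)² = (-5*(1 + 2*(-5)) + 144)² = (-5*(1 - 10) + 144)² = (-5*(-9) + 144)² = (45 + 144)² = 189² = 35721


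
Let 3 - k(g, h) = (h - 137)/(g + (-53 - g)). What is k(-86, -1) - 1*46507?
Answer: -2464850/53 ≈ -46507.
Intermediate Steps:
k(g, h) = 22/53 + h/53 (k(g, h) = 3 - (h - 137)/(g + (-53 - g)) = 3 - (-137 + h)/(-53) = 3 - (-137 + h)*(-1)/53 = 3 - (137/53 - h/53) = 3 + (-137/53 + h/53) = 22/53 + h/53)
k(-86, -1) - 1*46507 = (22/53 + (1/53)*(-1)) - 1*46507 = (22/53 - 1/53) - 46507 = 21/53 - 46507 = -2464850/53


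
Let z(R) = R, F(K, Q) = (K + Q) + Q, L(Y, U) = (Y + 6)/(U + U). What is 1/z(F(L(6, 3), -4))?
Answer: -⅙ ≈ -0.16667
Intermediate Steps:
L(Y, U) = (6 + Y)/(2*U) (L(Y, U) = (6 + Y)/((2*U)) = (6 + Y)*(1/(2*U)) = (6 + Y)/(2*U))
F(K, Q) = K + 2*Q
1/z(F(L(6, 3), -4)) = 1/((½)*(6 + 6)/3 + 2*(-4)) = 1/((½)*(⅓)*12 - 8) = 1/(2 - 8) = 1/(-6) = -⅙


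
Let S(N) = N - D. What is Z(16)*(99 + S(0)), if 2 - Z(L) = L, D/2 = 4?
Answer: -1274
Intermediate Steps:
D = 8 (D = 2*4 = 8)
Z(L) = 2 - L
S(N) = -8 + N (S(N) = N - 1*8 = N - 8 = -8 + N)
Z(16)*(99 + S(0)) = (2 - 1*16)*(99 + (-8 + 0)) = (2 - 16)*(99 - 8) = -14*91 = -1274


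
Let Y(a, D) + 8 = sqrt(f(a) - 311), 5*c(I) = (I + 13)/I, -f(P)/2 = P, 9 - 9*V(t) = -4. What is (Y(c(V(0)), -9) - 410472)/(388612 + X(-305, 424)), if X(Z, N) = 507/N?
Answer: -34808704/32954399 + 1272*I*sqrt(35)/164771995 ≈ -1.0563 + 4.5671e-5*I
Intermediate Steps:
V(t) = 13/9 (V(t) = 1 - 1/9*(-4) = 1 + 4/9 = 13/9)
f(P) = -2*P
c(I) = (13 + I)/(5*I) (c(I) = ((I + 13)/I)/5 = ((13 + I)/I)/5 = (13 + I)/(5*I))
Y(a, D) = -8 + sqrt(-311 - 2*a) (Y(a, D) = -8 + sqrt(-2*a - 311) = -8 + sqrt(-311 - 2*a))
(Y(c(V(0)), -9) - 410472)/(388612 + X(-305, 424)) = ((-8 + sqrt(-311 - 2*(13 + 13/9)/(5*13/9))) - 410472)/(388612 + 507/424) = ((-8 + sqrt(-311 - 2*9*130/(5*13*9))) - 410472)/(388612 + 507*(1/424)) = ((-8 + sqrt(-311 - 2*2)) - 410472)/(388612 + 507/424) = ((-8 + sqrt(-311 - 4)) - 410472)/(164771995/424) = ((-8 + sqrt(-315)) - 410472)*(424/164771995) = ((-8 + 3*I*sqrt(35)) - 410472)*(424/164771995) = (-410480 + 3*I*sqrt(35))*(424/164771995) = -34808704/32954399 + 1272*I*sqrt(35)/164771995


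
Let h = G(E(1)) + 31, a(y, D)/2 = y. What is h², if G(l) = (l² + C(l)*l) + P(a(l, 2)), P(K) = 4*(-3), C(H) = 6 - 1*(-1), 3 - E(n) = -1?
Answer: 3969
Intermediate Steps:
E(n) = 4 (E(n) = 3 - 1*(-1) = 3 + 1 = 4)
a(y, D) = 2*y
C(H) = 7 (C(H) = 6 + 1 = 7)
P(K) = -12
G(l) = -12 + l² + 7*l (G(l) = (l² + 7*l) - 12 = -12 + l² + 7*l)
h = 63 (h = (-12 + 4² + 7*4) + 31 = (-12 + 16 + 28) + 31 = 32 + 31 = 63)
h² = 63² = 3969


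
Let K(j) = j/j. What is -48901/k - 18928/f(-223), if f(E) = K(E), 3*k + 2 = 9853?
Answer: -186606431/9851 ≈ -18943.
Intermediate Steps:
k = 9851/3 (k = -⅔ + (⅓)*9853 = -⅔ + 9853/3 = 9851/3 ≈ 3283.7)
K(j) = 1
f(E) = 1
-48901/k - 18928/f(-223) = -48901/9851/3 - 18928/1 = -48901*3/9851 - 18928*1 = -146703/9851 - 18928 = -186606431/9851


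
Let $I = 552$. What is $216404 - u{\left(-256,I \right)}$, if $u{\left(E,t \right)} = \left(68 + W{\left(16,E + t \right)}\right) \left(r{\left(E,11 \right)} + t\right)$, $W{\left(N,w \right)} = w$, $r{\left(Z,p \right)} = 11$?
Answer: $11472$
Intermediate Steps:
$u{\left(E,t \right)} = \left(11 + t\right) \left(68 + E + t\right)$ ($u{\left(E,t \right)} = \left(68 + \left(E + t\right)\right) \left(11 + t\right) = \left(68 + E + t\right) \left(11 + t\right) = \left(11 + t\right) \left(68 + E + t\right)$)
$216404 - u{\left(-256,I \right)} = 216404 - \left(748 + 11 \left(-256\right) + 79 \cdot 552 + 552 \left(-256 + 552\right)\right) = 216404 - \left(748 - 2816 + 43608 + 552 \cdot 296\right) = 216404 - \left(748 - 2816 + 43608 + 163392\right) = 216404 - 204932 = 11472$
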